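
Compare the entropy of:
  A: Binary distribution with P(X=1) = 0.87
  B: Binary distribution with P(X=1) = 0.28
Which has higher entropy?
B

For binary distributions, entropy is maximized at p=0.5 and decreases as p moves toward 0 or 1.

H(A) = H(0.87) = 0.5574 bits
H(B) = H(0.28) = 0.8555 bits

Distribution B (p=0.28) is closer to uniform (p=0.5), so it has higher entropy.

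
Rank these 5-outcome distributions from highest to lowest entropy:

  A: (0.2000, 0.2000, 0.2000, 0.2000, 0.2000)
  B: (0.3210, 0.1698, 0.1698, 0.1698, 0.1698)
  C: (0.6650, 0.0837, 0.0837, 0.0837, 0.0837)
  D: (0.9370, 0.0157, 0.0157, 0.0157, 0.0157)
A > B > C > D

Key insight: Entropy is maximized by uniform distributions and minimized by concentrated distributions.

Entropies:
  H(A) = 2.3219 bits
  H(B) = 2.2635 bits
  H(C) = 1.5900 bits
  H(D) = 0.4652 bits

Ranking: A > B > C > D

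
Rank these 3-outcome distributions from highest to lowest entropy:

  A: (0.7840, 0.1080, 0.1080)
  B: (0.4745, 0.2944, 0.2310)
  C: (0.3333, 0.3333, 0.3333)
C > B > A

Key insight: Entropy is maximized by uniform distributions and minimized by concentrated distributions.

- Uniform distributions have maximum entropy log₂(3) = 1.5850 bits
- The more "peaked" or concentrated a distribution, the lower its entropy

Entropies:
  H(A) = 0.9688 bits
  H(B) = 1.5181 bits
  H(C) = 1.5850 bits

Ranking: C > B > A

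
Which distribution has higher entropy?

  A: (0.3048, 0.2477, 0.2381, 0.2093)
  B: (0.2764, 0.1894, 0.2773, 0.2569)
A

Both distributions are close to uniform, making this a harder comparison.

H(A) = 1.9864 bits
H(B) = 1.9843 bits

The distribution closer to uniform has higher entropy.
Answer: A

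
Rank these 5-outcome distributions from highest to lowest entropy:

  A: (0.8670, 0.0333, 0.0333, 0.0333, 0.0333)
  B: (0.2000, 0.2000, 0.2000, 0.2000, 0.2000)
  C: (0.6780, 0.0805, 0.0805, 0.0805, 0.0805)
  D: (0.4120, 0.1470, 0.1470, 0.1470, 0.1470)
B > D > C > A

Key insight: Entropy is maximized by uniform distributions and minimized by concentrated distributions.

Entropies:
  H(A) = 0.8316 bits
  H(B) = 2.3219 bits
  H(C) = 1.5505 bits
  H(D) = 2.1535 bits

Ranking: B > D > C > A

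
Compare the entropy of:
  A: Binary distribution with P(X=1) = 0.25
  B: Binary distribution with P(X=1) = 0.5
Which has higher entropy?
B

For binary distributions, entropy is maximized at p=0.5 and decreases as p moves toward 0 or 1.

H(A) = H(0.25) = 0.8113 bits
H(B) = H(0.5) = 1.0000 bits

Distribution B (p=0.5) is closer to uniform (p=0.5), so it has higher entropy.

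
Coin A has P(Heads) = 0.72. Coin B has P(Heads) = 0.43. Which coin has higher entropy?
B

For binary distributions, entropy is maximized at p=0.5 and decreases as p moves toward 0 or 1.

H(A) = H(0.72) = 0.8555 bits
H(B) = H(0.43) = 0.9858 bits

Distribution B (p=0.43) is closer to uniform (p=0.5), so it has higher entropy.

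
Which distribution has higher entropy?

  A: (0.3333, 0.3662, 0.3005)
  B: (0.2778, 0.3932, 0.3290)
A

Both distributions are close to uniform, making this a harder comparison.

H(A) = 1.5803 bits
H(B) = 1.5705 bits

The distribution closer to uniform has higher entropy.
Answer: A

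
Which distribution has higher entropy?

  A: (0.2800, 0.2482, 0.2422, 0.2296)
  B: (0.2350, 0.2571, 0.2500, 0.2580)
B

Both distributions are close to uniform, making this a harder comparison.

H(A) = 1.9961 bits
H(B) = 1.9990 bits

The distribution closer to uniform has higher entropy.
Answer: B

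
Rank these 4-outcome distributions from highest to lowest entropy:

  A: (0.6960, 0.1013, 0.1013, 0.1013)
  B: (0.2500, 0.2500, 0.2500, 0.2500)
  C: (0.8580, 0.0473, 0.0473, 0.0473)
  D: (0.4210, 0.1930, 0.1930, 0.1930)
B > D > A > C

Key insight: Entropy is maximized by uniform distributions and minimized by concentrated distributions.

Entropies:
  H(A) = 1.3680 bits
  H(B) = 2.0000 bits
  H(C) = 0.8145 bits
  H(D) = 1.8996 bits

Ranking: B > D > A > C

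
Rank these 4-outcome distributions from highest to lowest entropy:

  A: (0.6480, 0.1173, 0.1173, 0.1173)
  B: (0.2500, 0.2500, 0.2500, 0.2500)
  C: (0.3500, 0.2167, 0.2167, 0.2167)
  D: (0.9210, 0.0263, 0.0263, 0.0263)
B > C > A > D

Key insight: Entropy is maximized by uniform distributions and minimized by concentrated distributions.

Entropies:
  H(A) = 1.4937 bits
  H(B) = 2.0000 bits
  H(C) = 1.9643 bits
  H(D) = 0.5239 bits

Ranking: B > C > A > D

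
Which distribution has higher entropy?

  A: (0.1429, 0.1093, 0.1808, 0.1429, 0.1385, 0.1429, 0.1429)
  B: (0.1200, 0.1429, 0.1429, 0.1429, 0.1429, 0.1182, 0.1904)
A

Both distributions are close to uniform, making this a harder comparison.

H(A) = 2.7944 bits
H(B) = 2.7910 bits

The distribution closer to uniform has higher entropy.
Answer: A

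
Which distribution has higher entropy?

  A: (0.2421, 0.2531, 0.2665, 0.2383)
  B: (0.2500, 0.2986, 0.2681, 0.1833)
A

Both distributions are close to uniform, making this a harder comparison.

H(A) = 1.9986 bits
H(B) = 1.9785 bits

The distribution closer to uniform has higher entropy.
Answer: A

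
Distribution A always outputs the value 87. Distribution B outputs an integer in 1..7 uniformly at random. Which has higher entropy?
B

A is deterministic, so H(A) = 0. B is uniform over 7 outcomes, so H(B) = log₂(7) = 2.807 bits. Any distribution with genuine randomness has higher entropy than a deterministic one.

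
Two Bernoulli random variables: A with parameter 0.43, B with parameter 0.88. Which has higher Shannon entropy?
A

For binary distributions, entropy is maximized at p=0.5 and decreases as p moves toward 0 or 1.

H(A) = H(0.43) = 0.9858 bits
H(B) = H(0.88) = 0.5294 bits

Distribution A (p=0.43) is closer to uniform (p=0.5), so it has higher entropy.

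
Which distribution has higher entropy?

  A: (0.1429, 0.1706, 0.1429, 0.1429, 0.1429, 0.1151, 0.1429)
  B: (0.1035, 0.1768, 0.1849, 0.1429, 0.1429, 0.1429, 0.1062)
A

Both distributions are close to uniform, making this a harder comparison.

H(A) = 2.7995 bits
H(B) = 2.7776 bits

The distribution closer to uniform has higher entropy.
Answer: A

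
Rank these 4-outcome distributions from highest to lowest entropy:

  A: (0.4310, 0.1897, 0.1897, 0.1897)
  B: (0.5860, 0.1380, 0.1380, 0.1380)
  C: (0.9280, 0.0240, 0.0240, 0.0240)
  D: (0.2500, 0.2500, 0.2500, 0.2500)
D > A > B > C

Key insight: Entropy is maximized by uniform distributions and minimized by concentrated distributions.

Entropies:
  H(A) = 1.8881 bits
  H(B) = 1.6347 bits
  H(C) = 0.4875 bits
  H(D) = 2.0000 bits

Ranking: D > A > B > C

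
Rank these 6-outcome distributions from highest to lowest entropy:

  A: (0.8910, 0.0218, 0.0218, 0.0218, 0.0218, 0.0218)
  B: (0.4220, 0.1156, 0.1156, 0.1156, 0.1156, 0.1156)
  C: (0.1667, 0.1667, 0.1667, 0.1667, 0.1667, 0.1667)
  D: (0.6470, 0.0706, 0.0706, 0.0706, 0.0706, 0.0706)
C > B > D > A

Key insight: Entropy is maximized by uniform distributions and minimized by concentrated distributions.

Entropies:
  H(A) = 0.7500 bits
  H(B) = 2.3244 bits
  H(C) = 2.5850 bits
  H(D) = 1.7564 bits

Ranking: C > B > D > A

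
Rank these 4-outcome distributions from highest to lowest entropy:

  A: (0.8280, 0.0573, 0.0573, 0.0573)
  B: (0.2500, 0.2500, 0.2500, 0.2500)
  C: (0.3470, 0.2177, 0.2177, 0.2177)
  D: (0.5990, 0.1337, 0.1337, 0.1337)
B > C > D > A

Key insight: Entropy is maximized by uniform distributions and minimized by concentrated distributions.

Entropies:
  H(A) = 0.9349 bits
  H(B) = 2.0000 bits
  H(C) = 1.9663 bits
  H(D) = 1.6071 bits

Ranking: B > C > D > A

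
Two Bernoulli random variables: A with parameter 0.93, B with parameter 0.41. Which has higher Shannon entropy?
B

For binary distributions, entropy is maximized at p=0.5 and decreases as p moves toward 0 or 1.

H(A) = H(0.93) = 0.3659 bits
H(B) = H(0.41) = 0.9765 bits

Distribution B (p=0.41) is closer to uniform (p=0.5), so it has higher entropy.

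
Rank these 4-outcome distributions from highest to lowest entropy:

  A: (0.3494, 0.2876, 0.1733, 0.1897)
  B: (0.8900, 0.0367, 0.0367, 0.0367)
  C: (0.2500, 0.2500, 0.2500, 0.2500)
C > A > B

Key insight: Entropy is maximized by uniform distributions and minimized by concentrated distributions.

- Uniform distributions have maximum entropy log₂(4) = 2.0000 bits
- The more "peaked" or concentrated a distribution, the lower its entropy

Entropies:
  H(A) = 1.9403 bits
  H(B) = 0.6743 bits
  H(C) = 2.0000 bits

Ranking: C > A > B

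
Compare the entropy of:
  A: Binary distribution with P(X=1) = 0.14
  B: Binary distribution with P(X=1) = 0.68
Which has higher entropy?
B

For binary distributions, entropy is maximized at p=0.5 and decreases as p moves toward 0 or 1.

H(A) = H(0.14) = 0.5842 bits
H(B) = H(0.68) = 0.9044 bits

Distribution B (p=0.68) is closer to uniform (p=0.5), so it has higher entropy.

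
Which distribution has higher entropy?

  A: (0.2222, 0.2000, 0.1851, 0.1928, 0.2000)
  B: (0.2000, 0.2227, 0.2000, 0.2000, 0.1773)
A

Both distributions are close to uniform, making this a harder comparison.

H(A) = 2.3192 bits
H(B) = 2.3182 bits

The distribution closer to uniform has higher entropy.
Answer: A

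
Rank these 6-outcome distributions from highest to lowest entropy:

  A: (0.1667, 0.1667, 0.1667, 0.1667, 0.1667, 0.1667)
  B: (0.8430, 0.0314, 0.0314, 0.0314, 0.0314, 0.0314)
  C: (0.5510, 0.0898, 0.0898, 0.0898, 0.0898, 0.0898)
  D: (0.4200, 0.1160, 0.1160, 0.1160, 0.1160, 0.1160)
A > D > C > B

Key insight: Entropy is maximized by uniform distributions and minimized by concentrated distributions.

Entropies:
  H(A) = 2.5850 bits
  H(B) = 0.9916 bits
  H(C) = 2.0350 bits
  H(D) = 2.3282 bits

Ranking: A > D > C > B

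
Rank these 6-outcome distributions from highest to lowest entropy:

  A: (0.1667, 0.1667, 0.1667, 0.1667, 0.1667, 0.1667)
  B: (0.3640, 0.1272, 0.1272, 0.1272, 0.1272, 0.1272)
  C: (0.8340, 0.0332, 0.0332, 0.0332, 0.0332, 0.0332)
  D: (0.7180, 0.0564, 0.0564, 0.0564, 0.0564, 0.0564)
A > B > D > C

Key insight: Entropy is maximized by uniform distributions and minimized by concentrated distributions.

Entropies:
  H(A) = 2.5850 bits
  H(B) = 2.4227 bits
  H(C) = 1.0339 bits
  H(D) = 1.5129 bits

Ranking: A > B > D > C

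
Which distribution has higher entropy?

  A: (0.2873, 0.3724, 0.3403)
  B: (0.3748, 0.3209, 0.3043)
B

Both distributions are close to uniform, making this a harder comparison.

H(A) = 1.5769 bits
H(B) = 1.5792 bits

The distribution closer to uniform has higher entropy.
Answer: B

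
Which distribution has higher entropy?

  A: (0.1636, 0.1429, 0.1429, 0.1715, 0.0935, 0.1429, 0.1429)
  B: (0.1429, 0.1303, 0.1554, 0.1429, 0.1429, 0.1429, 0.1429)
B

Both distributions are close to uniform, making this a harder comparison.

H(A) = 2.7873 bits
H(B) = 2.8058 bits

The distribution closer to uniform has higher entropy.
Answer: B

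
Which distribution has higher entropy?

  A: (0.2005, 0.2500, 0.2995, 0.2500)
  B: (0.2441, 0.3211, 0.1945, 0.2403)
A

Both distributions are close to uniform, making this a harder comparison.

H(A) = 1.9857 bits
H(B) = 1.9766 bits

The distribution closer to uniform has higher entropy.
Answer: A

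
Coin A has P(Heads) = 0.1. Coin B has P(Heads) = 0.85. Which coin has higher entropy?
B

For binary distributions, entropy is maximized at p=0.5 and decreases as p moves toward 0 or 1.

H(A) = H(0.1) = 0.4690 bits
H(B) = H(0.85) = 0.6098 bits

Distribution B (p=0.85) is closer to uniform (p=0.5), so it has higher entropy.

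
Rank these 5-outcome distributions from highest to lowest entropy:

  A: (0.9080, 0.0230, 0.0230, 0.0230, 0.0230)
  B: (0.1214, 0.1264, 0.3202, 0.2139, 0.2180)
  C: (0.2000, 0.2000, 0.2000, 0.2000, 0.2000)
C > B > A

Key insight: Entropy is maximized by uniform distributions and minimized by concentrated distributions.

- Uniform distributions have maximum entropy log₂(5) = 2.3219 bits
- The more "peaked" or concentrated a distribution, the lower its entropy

Entropies:
  H(A) = 0.6271 bits
  H(B) = 2.2277 bits
  H(C) = 2.3219 bits

Ranking: C > B > A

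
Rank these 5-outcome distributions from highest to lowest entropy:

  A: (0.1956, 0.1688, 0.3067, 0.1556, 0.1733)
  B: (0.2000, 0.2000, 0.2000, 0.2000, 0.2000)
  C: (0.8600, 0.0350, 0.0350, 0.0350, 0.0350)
B > A > C

Key insight: Entropy is maximized by uniform distributions and minimized by concentrated distributions.

- Uniform distributions have maximum entropy log₂(5) = 2.3219 bits
- The more "peaked" or concentrated a distribution, the lower its entropy

Entropies:
  H(A) = 2.2725 bits
  H(B) = 2.3219 bits
  H(C) = 0.8642 bits

Ranking: B > A > C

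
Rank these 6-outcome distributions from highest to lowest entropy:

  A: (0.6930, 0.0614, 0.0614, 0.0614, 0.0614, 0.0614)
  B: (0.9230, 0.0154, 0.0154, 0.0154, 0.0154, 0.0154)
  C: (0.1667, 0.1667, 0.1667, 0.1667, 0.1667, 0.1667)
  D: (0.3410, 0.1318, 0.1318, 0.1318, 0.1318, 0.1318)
C > D > A > B

Key insight: Entropy is maximized by uniform distributions and minimized by concentrated distributions.

Entropies:
  H(A) = 1.6025 bits
  H(B) = 0.5703 bits
  H(C) = 2.5850 bits
  H(D) = 2.4559 bits

Ranking: C > D > A > B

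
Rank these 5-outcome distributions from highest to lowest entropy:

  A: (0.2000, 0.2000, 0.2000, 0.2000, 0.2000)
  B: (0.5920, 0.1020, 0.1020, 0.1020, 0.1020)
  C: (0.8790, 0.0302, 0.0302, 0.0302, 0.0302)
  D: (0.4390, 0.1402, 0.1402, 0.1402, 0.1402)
A > D > B > C

Key insight: Entropy is maximized by uniform distributions and minimized by concentrated distributions.

Entropies:
  H(A) = 2.3219 bits
  H(B) = 1.7914 bits
  H(C) = 0.7742 bits
  H(D) = 2.1112 bits

Ranking: A > D > B > C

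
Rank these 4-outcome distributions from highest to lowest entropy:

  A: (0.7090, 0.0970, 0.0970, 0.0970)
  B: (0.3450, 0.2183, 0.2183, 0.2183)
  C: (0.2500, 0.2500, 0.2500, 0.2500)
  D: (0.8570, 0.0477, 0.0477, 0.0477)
C > B > A > D

Key insight: Entropy is maximized by uniform distributions and minimized by concentrated distributions.

Entropies:
  H(A) = 1.3312 bits
  H(B) = 1.9677 bits
  H(C) = 2.0000 bits
  H(D) = 0.8187 bits

Ranking: C > B > A > D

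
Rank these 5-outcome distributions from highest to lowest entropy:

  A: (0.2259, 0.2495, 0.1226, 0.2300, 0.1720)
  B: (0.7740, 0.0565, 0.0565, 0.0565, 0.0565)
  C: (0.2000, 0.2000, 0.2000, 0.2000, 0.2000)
C > A > B

Key insight: Entropy is maximized by uniform distributions and minimized by concentrated distributions.

- Uniform distributions have maximum entropy log₂(5) = 2.3219 bits
- The more "peaked" or concentrated a distribution, the lower its entropy

Entropies:
  H(A) = 2.2802 bits
  H(B) = 1.2230 bits
  H(C) = 2.3219 bits

Ranking: C > A > B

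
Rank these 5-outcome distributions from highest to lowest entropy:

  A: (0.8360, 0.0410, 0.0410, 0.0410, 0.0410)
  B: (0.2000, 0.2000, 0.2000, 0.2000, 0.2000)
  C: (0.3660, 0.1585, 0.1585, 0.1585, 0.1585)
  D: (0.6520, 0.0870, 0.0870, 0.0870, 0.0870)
B > C > D > A

Key insight: Entropy is maximized by uniform distributions and minimized by concentrated distributions.

Entropies:
  H(A) = 0.9718 bits
  H(B) = 2.3219 bits
  H(C) = 2.2156 bits
  H(D) = 1.6283 bits

Ranking: B > C > D > A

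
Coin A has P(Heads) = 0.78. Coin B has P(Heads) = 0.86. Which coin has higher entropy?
A

For binary distributions, entropy is maximized at p=0.5 and decreases as p moves toward 0 or 1.

H(A) = H(0.78) = 0.7602 bits
H(B) = H(0.86) = 0.5842 bits

Distribution A (p=0.78) is closer to uniform (p=0.5), so it has higher entropy.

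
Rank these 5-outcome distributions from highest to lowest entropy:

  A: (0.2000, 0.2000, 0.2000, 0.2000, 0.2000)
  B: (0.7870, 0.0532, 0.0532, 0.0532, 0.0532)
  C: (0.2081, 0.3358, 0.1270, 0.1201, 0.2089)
A > C > B

Key insight: Entropy is maximized by uniform distributions and minimized by concentrated distributions.

- Uniform distributions have maximum entropy log₂(5) = 2.3219 bits
- The more "peaked" or concentrated a distribution, the lower its entropy

Entropies:
  H(A) = 2.3219 bits
  H(B) = 1.1732 bits
  H(C) = 2.2173 bits

Ranking: A > C > B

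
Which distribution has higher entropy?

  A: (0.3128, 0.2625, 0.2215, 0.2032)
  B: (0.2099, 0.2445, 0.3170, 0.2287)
B

Both distributions are close to uniform, making this a harder comparison.

H(A) = 1.9799 bits
H(B) = 1.9817 bits

The distribution closer to uniform has higher entropy.
Answer: B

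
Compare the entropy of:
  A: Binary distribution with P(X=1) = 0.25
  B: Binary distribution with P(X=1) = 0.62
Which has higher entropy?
B

For binary distributions, entropy is maximized at p=0.5 and decreases as p moves toward 0 or 1.

H(A) = H(0.25) = 0.8113 bits
H(B) = H(0.62) = 0.9580 bits

Distribution B (p=0.62) is closer to uniform (p=0.5), so it has higher entropy.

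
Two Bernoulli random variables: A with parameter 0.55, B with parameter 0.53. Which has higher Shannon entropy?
B

For binary distributions, entropy is maximized at p=0.5 and decreases as p moves toward 0 or 1.

H(A) = H(0.55) = 0.9928 bits
H(B) = H(0.53) = 0.9974 bits

Distribution B (p=0.53) is closer to uniform (p=0.5), so it has higher entropy.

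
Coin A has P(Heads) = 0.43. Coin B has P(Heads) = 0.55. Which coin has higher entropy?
B

For binary distributions, entropy is maximized at p=0.5 and decreases as p moves toward 0 or 1.

H(A) = H(0.43) = 0.9858 bits
H(B) = H(0.55) = 0.9928 bits

Distribution B (p=0.55) is closer to uniform (p=0.5), so it has higher entropy.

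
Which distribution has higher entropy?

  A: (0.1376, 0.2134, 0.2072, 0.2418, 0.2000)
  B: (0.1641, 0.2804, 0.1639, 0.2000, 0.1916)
A

Both distributions are close to uniform, making this a harder comparison.

H(A) = 2.2994 bits
H(B) = 2.2910 bits

The distribution closer to uniform has higher entropy.
Answer: A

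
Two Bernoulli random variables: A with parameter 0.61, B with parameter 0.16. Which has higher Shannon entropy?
A

For binary distributions, entropy is maximized at p=0.5 and decreases as p moves toward 0 or 1.

H(A) = H(0.61) = 0.9648 bits
H(B) = H(0.16) = 0.6343 bits

Distribution A (p=0.61) is closer to uniform (p=0.5), so it has higher entropy.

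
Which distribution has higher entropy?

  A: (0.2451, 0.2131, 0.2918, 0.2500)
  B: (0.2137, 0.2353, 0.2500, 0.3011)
A

Both distributions are close to uniform, making this a harder comparison.

H(A) = 1.9910 bits
H(B) = 1.9883 bits

The distribution closer to uniform has higher entropy.
Answer: A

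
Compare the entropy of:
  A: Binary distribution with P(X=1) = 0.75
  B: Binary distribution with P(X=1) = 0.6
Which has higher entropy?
B

For binary distributions, entropy is maximized at p=0.5 and decreases as p moves toward 0 or 1.

H(A) = H(0.75) = 0.8113 bits
H(B) = H(0.6) = 0.9710 bits

Distribution B (p=0.6) is closer to uniform (p=0.5), so it has higher entropy.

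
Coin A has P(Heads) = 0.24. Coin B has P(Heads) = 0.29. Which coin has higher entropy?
B

For binary distributions, entropy is maximized at p=0.5 and decreases as p moves toward 0 or 1.

H(A) = H(0.24) = 0.7950 bits
H(B) = H(0.29) = 0.8687 bits

Distribution B (p=0.29) is closer to uniform (p=0.5), so it has higher entropy.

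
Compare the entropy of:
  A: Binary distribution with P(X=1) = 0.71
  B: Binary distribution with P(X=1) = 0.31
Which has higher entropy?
B

For binary distributions, entropy is maximized at p=0.5 and decreases as p moves toward 0 or 1.

H(A) = H(0.71) = 0.8687 bits
H(B) = H(0.31) = 0.8932 bits

Distribution B (p=0.31) is closer to uniform (p=0.5), so it has higher entropy.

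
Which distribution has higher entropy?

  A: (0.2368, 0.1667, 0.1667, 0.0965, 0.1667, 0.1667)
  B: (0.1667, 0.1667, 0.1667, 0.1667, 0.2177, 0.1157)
B

Both distributions are close to uniform, making this a harder comparison.

H(A) = 2.5410 bits
H(B) = 2.5621 bits

The distribution closer to uniform has higher entropy.
Answer: B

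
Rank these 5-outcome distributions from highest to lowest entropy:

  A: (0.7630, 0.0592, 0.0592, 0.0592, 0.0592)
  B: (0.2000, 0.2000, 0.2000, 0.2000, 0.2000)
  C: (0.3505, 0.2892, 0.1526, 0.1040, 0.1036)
B > C > A

Key insight: Entropy is maximized by uniform distributions and minimized by concentrated distributions.

- Uniform distributions have maximum entropy log₂(5) = 2.3219 bits
- The more "peaked" or concentrated a distribution, the lower its entropy

Entropies:
  H(A) = 1.2640 bits
  H(B) = 2.3219 bits
  H(C) = 2.1402 bits

Ranking: B > C > A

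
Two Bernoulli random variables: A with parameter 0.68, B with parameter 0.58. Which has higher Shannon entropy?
B

For binary distributions, entropy is maximized at p=0.5 and decreases as p moves toward 0 or 1.

H(A) = H(0.68) = 0.9044 bits
H(B) = H(0.58) = 0.9815 bits

Distribution B (p=0.58) is closer to uniform (p=0.5), so it has higher entropy.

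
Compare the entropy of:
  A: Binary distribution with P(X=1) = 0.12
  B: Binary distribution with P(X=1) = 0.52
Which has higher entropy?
B

For binary distributions, entropy is maximized at p=0.5 and decreases as p moves toward 0 or 1.

H(A) = H(0.12) = 0.5294 bits
H(B) = H(0.52) = 0.9988 bits

Distribution B (p=0.52) is closer to uniform (p=0.5), so it has higher entropy.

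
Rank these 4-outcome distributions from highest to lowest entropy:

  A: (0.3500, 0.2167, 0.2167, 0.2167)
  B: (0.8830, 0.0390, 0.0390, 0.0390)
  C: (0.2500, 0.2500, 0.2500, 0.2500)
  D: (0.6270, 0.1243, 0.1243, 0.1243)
C > A > D > B

Key insight: Entropy is maximized by uniform distributions and minimized by concentrated distributions.

Entropies:
  H(A) = 1.9643 bits
  H(B) = 0.7061 bits
  H(C) = 2.0000 bits
  H(D) = 1.5441 bits

Ranking: C > A > D > B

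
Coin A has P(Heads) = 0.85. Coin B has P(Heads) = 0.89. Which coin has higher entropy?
A

For binary distributions, entropy is maximized at p=0.5 and decreases as p moves toward 0 or 1.

H(A) = H(0.85) = 0.6098 bits
H(B) = H(0.89) = 0.4999 bits

Distribution A (p=0.85) is closer to uniform (p=0.5), so it has higher entropy.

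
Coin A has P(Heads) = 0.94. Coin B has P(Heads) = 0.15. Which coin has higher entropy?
B

For binary distributions, entropy is maximized at p=0.5 and decreases as p moves toward 0 or 1.

H(A) = H(0.94) = 0.3274 bits
H(B) = H(0.15) = 0.6098 bits

Distribution B (p=0.15) is closer to uniform (p=0.5), so it has higher entropy.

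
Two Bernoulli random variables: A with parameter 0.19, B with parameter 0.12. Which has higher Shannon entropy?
A

For binary distributions, entropy is maximized at p=0.5 and decreases as p moves toward 0 or 1.

H(A) = H(0.19) = 0.7015 bits
H(B) = H(0.12) = 0.5294 bits

Distribution A (p=0.19) is closer to uniform (p=0.5), so it has higher entropy.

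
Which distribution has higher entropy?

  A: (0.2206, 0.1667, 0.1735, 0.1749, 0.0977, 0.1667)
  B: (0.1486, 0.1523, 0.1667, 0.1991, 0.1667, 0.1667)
B

Both distributions are close to uniform, making this a harder comparison.

H(A) = 2.5488 bits
H(B) = 2.5783 bits

The distribution closer to uniform has higher entropy.
Answer: B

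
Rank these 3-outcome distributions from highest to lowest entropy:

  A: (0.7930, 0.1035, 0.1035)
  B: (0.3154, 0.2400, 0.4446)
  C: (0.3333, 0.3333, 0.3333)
C > B > A

Key insight: Entropy is maximized by uniform distributions and minimized by concentrated distributions.

- Uniform distributions have maximum entropy log₂(3) = 1.5850 bits
- The more "peaked" or concentrated a distribution, the lower its entropy

Entropies:
  H(A) = 0.9427 bits
  H(B) = 1.5391 bits
  H(C) = 1.5850 bits

Ranking: C > B > A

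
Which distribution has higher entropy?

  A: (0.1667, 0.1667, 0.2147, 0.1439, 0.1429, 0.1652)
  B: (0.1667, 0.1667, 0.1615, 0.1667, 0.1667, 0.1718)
B

Both distributions are close to uniform, making this a harder comparison.

H(A) = 2.5709 bits
H(B) = 2.5847 bits

The distribution closer to uniform has higher entropy.
Answer: B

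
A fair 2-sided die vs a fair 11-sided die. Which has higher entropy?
11-sided die

Both are uniform distributions; for uniform over n outcomes, H = log₂(n). H(2-sided) = log₂(2) = 1.000 bits and H(11-sided) = log₂(11) = 3.459 bits. More outcomes in a uniform distribution means higher entropy.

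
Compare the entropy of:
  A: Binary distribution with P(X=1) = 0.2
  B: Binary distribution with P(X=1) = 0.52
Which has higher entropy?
B

For binary distributions, entropy is maximized at p=0.5 and decreases as p moves toward 0 or 1.

H(A) = H(0.2) = 0.7219 bits
H(B) = H(0.52) = 0.9988 bits

Distribution B (p=0.52) is closer to uniform (p=0.5), so it has higher entropy.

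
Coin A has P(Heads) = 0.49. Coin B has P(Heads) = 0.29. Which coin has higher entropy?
A

For binary distributions, entropy is maximized at p=0.5 and decreases as p moves toward 0 or 1.

H(A) = H(0.49) = 0.9997 bits
H(B) = H(0.29) = 0.8687 bits

Distribution A (p=0.49) is closer to uniform (p=0.5), so it has higher entropy.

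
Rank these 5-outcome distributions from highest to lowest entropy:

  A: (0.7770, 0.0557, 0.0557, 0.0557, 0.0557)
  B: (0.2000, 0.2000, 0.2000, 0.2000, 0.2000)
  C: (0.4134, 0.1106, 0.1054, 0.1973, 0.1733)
B > C > A

Key insight: Entropy is maximized by uniform distributions and minimized by concentrated distributions.

- Uniform distributions have maximum entropy log₂(5) = 2.3219 bits
- The more "peaked" or concentrated a distribution, the lower its entropy

Entropies:
  H(A) = 1.2116 bits
  H(B) = 2.3219 bits
  H(C) = 2.1206 bits

Ranking: B > C > A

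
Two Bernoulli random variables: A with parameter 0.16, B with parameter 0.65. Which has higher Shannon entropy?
B

For binary distributions, entropy is maximized at p=0.5 and decreases as p moves toward 0 or 1.

H(A) = H(0.16) = 0.6343 bits
H(B) = H(0.65) = 0.9341 bits

Distribution B (p=0.65) is closer to uniform (p=0.5), so it has higher entropy.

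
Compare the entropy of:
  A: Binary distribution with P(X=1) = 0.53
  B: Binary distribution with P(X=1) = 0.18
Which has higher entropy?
A

For binary distributions, entropy is maximized at p=0.5 and decreases as p moves toward 0 or 1.

H(A) = H(0.53) = 0.9974 bits
H(B) = H(0.18) = 0.6801 bits

Distribution A (p=0.53) is closer to uniform (p=0.5), so it has higher entropy.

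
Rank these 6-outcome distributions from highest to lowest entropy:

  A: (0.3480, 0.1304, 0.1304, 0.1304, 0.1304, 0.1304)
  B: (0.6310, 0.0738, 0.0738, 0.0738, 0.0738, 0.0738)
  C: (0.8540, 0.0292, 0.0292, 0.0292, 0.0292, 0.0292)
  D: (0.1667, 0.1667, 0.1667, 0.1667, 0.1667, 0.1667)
D > A > B > C

Key insight: Entropy is maximized by uniform distributions and minimized by concentrated distributions.

Entropies:
  H(A) = 2.4462 bits
  H(B) = 1.8067 bits
  H(C) = 0.9387 bits
  H(D) = 2.5850 bits

Ranking: D > A > B > C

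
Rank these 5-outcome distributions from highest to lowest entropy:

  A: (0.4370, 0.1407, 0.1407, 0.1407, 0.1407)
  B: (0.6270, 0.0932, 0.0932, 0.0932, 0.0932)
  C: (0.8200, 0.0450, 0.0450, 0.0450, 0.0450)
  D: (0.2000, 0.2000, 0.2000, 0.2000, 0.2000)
D > A > B > C

Key insight: Entropy is maximized by uniform distributions and minimized by concentrated distributions.

Entropies:
  H(A) = 2.1145 bits
  H(B) = 1.6989 bits
  H(C) = 1.0401 bits
  H(D) = 2.3219 bits

Ranking: D > A > B > C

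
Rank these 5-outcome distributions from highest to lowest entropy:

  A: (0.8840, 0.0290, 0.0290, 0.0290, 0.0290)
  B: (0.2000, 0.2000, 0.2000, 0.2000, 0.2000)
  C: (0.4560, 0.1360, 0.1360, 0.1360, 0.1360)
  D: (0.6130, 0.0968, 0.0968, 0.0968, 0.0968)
B > C > D > A

Key insight: Entropy is maximized by uniform distributions and minimized by concentrated distributions.

Entropies:
  H(A) = 0.7498 bits
  H(B) = 2.3219 bits
  H(C) = 2.0824 bits
  H(D) = 1.7368 bits

Ranking: B > C > D > A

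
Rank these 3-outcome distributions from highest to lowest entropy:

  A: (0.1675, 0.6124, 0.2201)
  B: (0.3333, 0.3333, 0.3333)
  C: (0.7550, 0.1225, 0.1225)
B > A > C

Key insight: Entropy is maximized by uniform distributions and minimized by concentrated distributions.

- Uniform distributions have maximum entropy log₂(3) = 1.5850 bits
- The more "peaked" or concentrated a distribution, the lower its entropy

Entropies:
  H(A) = 1.3458 bits
  H(B) = 1.5850 bits
  H(C) = 1.0483 bits

Ranking: B > A > C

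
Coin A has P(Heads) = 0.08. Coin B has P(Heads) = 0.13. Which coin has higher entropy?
B

For binary distributions, entropy is maximized at p=0.5 and decreases as p moves toward 0 or 1.

H(A) = H(0.08) = 0.4022 bits
H(B) = H(0.13) = 0.5574 bits

Distribution B (p=0.13) is closer to uniform (p=0.5), so it has higher entropy.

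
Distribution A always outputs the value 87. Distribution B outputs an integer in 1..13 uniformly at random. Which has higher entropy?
B

A is deterministic, so H(A) = 0. B is uniform over 13 outcomes, so H(B) = log₂(13) = 3.700 bits. Any distribution with genuine randomness has higher entropy than a deterministic one.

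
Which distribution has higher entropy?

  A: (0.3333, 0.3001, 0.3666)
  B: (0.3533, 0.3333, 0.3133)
B

Both distributions are close to uniform, making this a harder comparison.

H(A) = 1.5802 bits
H(B) = 1.5832 bits

The distribution closer to uniform has higher entropy.
Answer: B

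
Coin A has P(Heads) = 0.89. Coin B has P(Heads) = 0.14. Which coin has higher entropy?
B

For binary distributions, entropy is maximized at p=0.5 and decreases as p moves toward 0 or 1.

H(A) = H(0.89) = 0.4999 bits
H(B) = H(0.14) = 0.5842 bits

Distribution B (p=0.14) is closer to uniform (p=0.5), so it has higher entropy.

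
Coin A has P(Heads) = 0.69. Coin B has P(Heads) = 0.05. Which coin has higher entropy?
A

For binary distributions, entropy is maximized at p=0.5 and decreases as p moves toward 0 or 1.

H(A) = H(0.69) = 0.8932 bits
H(B) = H(0.05) = 0.2864 bits

Distribution A (p=0.69) is closer to uniform (p=0.5), so it has higher entropy.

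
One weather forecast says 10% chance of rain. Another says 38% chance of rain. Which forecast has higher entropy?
38% forecast

Treat each forecast as a Bernoulli distribution. Binary entropy is maximized at p=0.5 and falls off symmetrically toward 0 or 1. The 38% forecast is closer to 50%, so it is more uncertain. H(10%) ≈ 0.469 bits, H(38%) ≈ 0.958 bits.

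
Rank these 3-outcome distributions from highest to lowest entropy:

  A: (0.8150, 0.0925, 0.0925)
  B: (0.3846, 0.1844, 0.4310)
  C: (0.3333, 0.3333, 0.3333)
C > B > A

Key insight: Entropy is maximized by uniform distributions and minimized by concentrated distributions.

- Uniform distributions have maximum entropy log₂(3) = 1.5850 bits
- The more "peaked" or concentrated a distribution, the lower its entropy

Entropies:
  H(A) = 0.8759 bits
  H(B) = 1.5033 bits
  H(C) = 1.5850 bits

Ranking: C > B > A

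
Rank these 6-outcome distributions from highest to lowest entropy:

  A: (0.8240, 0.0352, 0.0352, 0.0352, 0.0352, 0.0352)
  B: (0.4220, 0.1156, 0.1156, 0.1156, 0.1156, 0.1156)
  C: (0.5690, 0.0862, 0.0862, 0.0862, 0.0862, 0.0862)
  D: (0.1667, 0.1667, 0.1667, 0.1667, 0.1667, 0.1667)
D > B > C > A

Key insight: Entropy is maximized by uniform distributions and minimized by concentrated distributions.

Entropies:
  H(A) = 1.0799 bits
  H(B) = 2.3244 bits
  H(C) = 1.9870 bits
  H(D) = 2.5850 bits

Ranking: D > B > C > A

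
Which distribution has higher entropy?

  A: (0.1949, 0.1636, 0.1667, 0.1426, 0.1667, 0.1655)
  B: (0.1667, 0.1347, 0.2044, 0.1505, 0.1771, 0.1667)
A

Both distributions are close to uniform, making this a harder comparison.

H(A) = 2.5790 bits
H(B) = 2.5729 bits

The distribution closer to uniform has higher entropy.
Answer: A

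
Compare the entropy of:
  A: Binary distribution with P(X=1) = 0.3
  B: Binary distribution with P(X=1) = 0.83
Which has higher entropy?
A

For binary distributions, entropy is maximized at p=0.5 and decreases as p moves toward 0 or 1.

H(A) = H(0.3) = 0.8813 bits
H(B) = H(0.83) = 0.6577 bits

Distribution A (p=0.3) is closer to uniform (p=0.5), so it has higher entropy.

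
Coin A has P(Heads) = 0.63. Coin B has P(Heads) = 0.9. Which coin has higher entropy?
A

For binary distributions, entropy is maximized at p=0.5 and decreases as p moves toward 0 or 1.

H(A) = H(0.63) = 0.9507 bits
H(B) = H(0.9) = 0.4690 bits

Distribution A (p=0.63) is closer to uniform (p=0.5), so it has higher entropy.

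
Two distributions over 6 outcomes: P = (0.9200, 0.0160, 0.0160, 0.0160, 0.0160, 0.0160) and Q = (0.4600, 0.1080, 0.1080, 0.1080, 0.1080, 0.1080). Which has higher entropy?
Q

P is highly concentrated on one outcome (92%), making it nearly deterministic. Q spreads its mass more evenly (max 46%). The more spread-out distribution has higher entropy: H(P) ≈ 0.588 bits, H(Q) ≈ 2.249 bits.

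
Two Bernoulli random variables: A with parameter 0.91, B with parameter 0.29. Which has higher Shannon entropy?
B

For binary distributions, entropy is maximized at p=0.5 and decreases as p moves toward 0 or 1.

H(A) = H(0.91) = 0.4365 bits
H(B) = H(0.29) = 0.8687 bits

Distribution B (p=0.29) is closer to uniform (p=0.5), so it has higher entropy.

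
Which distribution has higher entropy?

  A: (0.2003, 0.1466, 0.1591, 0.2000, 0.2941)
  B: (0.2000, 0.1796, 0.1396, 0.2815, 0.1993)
B

Both distributions are close to uniform, making this a harder comparison.

H(A) = 2.2762 bits
H(B) = 2.2844 bits

The distribution closer to uniform has higher entropy.
Answer: B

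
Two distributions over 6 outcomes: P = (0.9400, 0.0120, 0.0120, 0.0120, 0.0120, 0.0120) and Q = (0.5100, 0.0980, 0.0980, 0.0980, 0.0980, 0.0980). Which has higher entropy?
Q

P is highly concentrated on one outcome (94%), making it nearly deterministic. Q spreads its mass more evenly (max 51%). The more spread-out distribution has higher entropy: H(P) ≈ 0.467 bits, H(Q) ≈ 2.137 bits.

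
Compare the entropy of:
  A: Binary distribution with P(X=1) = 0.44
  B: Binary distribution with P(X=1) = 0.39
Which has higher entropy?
A

For binary distributions, entropy is maximized at p=0.5 and decreases as p moves toward 0 or 1.

H(A) = H(0.44) = 0.9896 bits
H(B) = H(0.39) = 0.9648 bits

Distribution A (p=0.44) is closer to uniform (p=0.5), so it has higher entropy.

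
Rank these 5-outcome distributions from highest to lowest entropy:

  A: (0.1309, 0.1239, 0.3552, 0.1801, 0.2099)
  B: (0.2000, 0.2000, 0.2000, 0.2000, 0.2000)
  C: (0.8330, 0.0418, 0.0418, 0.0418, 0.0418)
B > A > C

Key insight: Entropy is maximized by uniform distributions and minimized by concentrated distributions.

- Uniform distributions have maximum entropy log₂(5) = 2.3219 bits
- The more "peaked" or concentrated a distribution, the lower its entropy

Entropies:
  H(A) = 2.2058 bits
  H(B) = 2.3219 bits
  H(C) = 0.9848 bits

Ranking: B > A > C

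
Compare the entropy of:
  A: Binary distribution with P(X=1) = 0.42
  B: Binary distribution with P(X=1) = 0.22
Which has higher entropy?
A

For binary distributions, entropy is maximized at p=0.5 and decreases as p moves toward 0 or 1.

H(A) = H(0.42) = 0.9815 bits
H(B) = H(0.22) = 0.7602 bits

Distribution A (p=0.42) is closer to uniform (p=0.5), so it has higher entropy.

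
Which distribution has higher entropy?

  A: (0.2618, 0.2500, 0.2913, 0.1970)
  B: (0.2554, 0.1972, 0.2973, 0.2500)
A

Both distributions are close to uniform, making this a harder comparison.

H(A) = 1.9862 bits
H(B) = 1.9852 bits

The distribution closer to uniform has higher entropy.
Answer: A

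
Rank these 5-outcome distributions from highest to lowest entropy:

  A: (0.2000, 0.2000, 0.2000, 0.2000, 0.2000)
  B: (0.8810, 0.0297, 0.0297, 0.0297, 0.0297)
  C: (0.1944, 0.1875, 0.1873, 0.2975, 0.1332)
A > C > B

Key insight: Entropy is maximized by uniform distributions and minimized by concentrated distributions.

- Uniform distributions have maximum entropy log₂(5) = 2.3219 bits
- The more "peaked" or concentrated a distribution, the lower its entropy

Entropies:
  H(A) = 2.3219 bits
  H(B) = 0.7645 bits
  H(C) = 2.2726 bits

Ranking: A > C > B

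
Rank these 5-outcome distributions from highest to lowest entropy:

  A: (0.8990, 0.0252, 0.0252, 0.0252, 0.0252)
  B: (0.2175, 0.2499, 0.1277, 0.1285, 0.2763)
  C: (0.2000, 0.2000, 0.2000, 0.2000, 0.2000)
C > B > A

Key insight: Entropy is maximized by uniform distributions and minimized by concentrated distributions.

- Uniform distributions have maximum entropy log₂(5) = 2.3219 bits
- The more "peaked" or concentrated a distribution, the lower its entropy

Entropies:
  H(A) = 0.6742 bits
  H(B) = 2.2510 bits
  H(C) = 2.3219 bits

Ranking: C > B > A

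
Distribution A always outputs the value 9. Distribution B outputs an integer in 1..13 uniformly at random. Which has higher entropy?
B

A is deterministic, so H(A) = 0. B is uniform over 13 outcomes, so H(B) = log₂(13) = 3.700 bits. Any distribution with genuine randomness has higher entropy than a deterministic one.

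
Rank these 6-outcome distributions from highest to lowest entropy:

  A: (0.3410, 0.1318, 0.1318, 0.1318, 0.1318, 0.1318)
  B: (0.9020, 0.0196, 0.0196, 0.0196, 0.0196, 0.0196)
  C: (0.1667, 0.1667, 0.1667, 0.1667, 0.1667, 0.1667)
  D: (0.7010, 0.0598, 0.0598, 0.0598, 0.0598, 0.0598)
C > A > D > B

Key insight: Entropy is maximized by uniform distributions and minimized by concentrated distributions.

Entropies:
  H(A) = 2.4559 bits
  H(B) = 0.6902 bits
  H(C) = 2.5850 bits
  H(D) = 1.5743 bits

Ranking: C > A > D > B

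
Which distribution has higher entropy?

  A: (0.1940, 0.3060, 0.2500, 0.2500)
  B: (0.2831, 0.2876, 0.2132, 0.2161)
B

Both distributions are close to uniform, making this a harder comparison.

H(A) = 1.9817 bits
H(B) = 1.9855 bits

The distribution closer to uniform has higher entropy.
Answer: B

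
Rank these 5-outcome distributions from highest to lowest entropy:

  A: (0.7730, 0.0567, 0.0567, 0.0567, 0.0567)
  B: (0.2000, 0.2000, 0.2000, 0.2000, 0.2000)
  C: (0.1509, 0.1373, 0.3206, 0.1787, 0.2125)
B > C > A

Key insight: Entropy is maximized by uniform distributions and minimized by concentrated distributions.

- Uniform distributions have maximum entropy log₂(5) = 2.3219 bits
- The more "peaked" or concentrated a distribution, the lower its entropy

Entropies:
  H(A) = 1.2267 bits
  H(B) = 2.3219 bits
  H(C) = 2.2499 bits

Ranking: B > C > A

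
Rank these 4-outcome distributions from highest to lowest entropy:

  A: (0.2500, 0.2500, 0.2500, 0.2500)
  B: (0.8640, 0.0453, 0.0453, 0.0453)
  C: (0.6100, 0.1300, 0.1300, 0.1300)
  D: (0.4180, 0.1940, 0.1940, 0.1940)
A > D > C > B

Key insight: Entropy is maximized by uniform distributions and minimized by concentrated distributions.

Entropies:
  H(A) = 2.0000 bits
  H(B) = 0.7892 bits
  H(C) = 1.5829 bits
  H(D) = 1.9030 bits

Ranking: A > D > C > B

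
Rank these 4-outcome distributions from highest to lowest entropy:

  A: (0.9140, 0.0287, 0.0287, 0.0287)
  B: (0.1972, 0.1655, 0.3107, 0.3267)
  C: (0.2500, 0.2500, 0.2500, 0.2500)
C > B > A

Key insight: Entropy is maximized by uniform distributions and minimized by concentrated distributions.

- Uniform distributions have maximum entropy log₂(4) = 2.0000 bits
- The more "peaked" or concentrated a distribution, the lower its entropy

Entropies:
  H(A) = 0.5593 bits
  H(B) = 1.9425 bits
  H(C) = 2.0000 bits

Ranking: C > B > A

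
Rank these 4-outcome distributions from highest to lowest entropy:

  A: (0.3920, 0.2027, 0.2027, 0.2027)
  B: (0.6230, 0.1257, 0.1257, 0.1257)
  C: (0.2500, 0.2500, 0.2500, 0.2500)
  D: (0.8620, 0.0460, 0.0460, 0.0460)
C > A > B > D

Key insight: Entropy is maximized by uniform distributions and minimized by concentrated distributions.

Entropies:
  H(A) = 1.9297 bits
  H(B) = 1.5534 bits
  H(C) = 2.0000 bits
  H(D) = 0.7977 bits

Ranking: C > A > B > D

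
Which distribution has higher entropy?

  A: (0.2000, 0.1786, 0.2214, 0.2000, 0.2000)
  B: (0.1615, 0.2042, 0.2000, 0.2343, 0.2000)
A

Both distributions are close to uniform, making this a harder comparison.

H(A) = 2.3186 bits
H(B) = 2.3121 bits

The distribution closer to uniform has higher entropy.
Answer: A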